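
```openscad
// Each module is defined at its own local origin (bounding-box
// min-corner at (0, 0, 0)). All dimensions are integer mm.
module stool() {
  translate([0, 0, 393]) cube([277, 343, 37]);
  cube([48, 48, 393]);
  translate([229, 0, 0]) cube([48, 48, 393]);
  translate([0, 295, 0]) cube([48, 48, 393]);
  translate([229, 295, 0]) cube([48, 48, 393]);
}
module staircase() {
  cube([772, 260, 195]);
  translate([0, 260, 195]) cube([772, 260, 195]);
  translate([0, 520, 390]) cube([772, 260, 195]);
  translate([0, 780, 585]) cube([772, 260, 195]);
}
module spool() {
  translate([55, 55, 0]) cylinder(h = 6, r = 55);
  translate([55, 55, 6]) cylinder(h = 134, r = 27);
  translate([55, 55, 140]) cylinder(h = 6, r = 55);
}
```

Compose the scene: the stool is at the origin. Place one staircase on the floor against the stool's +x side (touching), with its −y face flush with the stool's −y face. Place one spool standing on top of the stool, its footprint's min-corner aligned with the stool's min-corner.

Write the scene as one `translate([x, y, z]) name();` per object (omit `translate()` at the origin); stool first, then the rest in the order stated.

stool();
translate([277, 0, 0]) staircase();
translate([0, 0, 430]) spool();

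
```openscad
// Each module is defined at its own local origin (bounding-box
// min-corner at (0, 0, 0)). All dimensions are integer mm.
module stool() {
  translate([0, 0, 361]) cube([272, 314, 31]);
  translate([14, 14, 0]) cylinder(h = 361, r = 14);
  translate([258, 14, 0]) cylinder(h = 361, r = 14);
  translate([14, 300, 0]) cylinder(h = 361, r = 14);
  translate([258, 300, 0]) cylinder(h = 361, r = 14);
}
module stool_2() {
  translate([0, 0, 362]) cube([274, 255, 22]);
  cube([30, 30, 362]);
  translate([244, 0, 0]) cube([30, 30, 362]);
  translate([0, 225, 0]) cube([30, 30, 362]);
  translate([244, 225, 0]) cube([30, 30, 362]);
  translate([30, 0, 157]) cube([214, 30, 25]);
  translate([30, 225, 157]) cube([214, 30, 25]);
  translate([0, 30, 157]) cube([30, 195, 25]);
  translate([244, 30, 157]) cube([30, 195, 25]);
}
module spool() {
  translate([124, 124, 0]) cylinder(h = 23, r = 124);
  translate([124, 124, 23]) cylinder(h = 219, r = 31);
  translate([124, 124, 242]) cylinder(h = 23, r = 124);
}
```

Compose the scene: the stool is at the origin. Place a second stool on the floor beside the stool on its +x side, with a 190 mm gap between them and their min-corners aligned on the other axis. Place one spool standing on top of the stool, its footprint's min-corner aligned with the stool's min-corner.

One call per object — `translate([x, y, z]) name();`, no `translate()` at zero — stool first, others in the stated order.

stool();
translate([462, 0, 0]) stool_2();
translate([0, 0, 392]) spool();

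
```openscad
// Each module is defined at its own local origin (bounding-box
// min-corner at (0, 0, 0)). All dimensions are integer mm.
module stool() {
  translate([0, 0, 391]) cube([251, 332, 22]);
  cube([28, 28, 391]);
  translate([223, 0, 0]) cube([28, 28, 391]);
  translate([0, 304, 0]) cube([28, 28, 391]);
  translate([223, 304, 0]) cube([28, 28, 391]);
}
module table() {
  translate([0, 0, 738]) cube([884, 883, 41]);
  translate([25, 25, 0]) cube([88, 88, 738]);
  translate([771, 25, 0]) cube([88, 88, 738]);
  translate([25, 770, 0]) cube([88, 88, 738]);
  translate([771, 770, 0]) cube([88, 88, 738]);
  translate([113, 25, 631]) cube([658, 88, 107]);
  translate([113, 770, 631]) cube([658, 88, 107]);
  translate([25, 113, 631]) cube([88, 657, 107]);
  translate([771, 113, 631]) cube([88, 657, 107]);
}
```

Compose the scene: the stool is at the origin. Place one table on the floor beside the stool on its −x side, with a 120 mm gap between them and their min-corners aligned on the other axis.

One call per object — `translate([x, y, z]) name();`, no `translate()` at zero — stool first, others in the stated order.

stool();
translate([-1004, 0, 0]) table();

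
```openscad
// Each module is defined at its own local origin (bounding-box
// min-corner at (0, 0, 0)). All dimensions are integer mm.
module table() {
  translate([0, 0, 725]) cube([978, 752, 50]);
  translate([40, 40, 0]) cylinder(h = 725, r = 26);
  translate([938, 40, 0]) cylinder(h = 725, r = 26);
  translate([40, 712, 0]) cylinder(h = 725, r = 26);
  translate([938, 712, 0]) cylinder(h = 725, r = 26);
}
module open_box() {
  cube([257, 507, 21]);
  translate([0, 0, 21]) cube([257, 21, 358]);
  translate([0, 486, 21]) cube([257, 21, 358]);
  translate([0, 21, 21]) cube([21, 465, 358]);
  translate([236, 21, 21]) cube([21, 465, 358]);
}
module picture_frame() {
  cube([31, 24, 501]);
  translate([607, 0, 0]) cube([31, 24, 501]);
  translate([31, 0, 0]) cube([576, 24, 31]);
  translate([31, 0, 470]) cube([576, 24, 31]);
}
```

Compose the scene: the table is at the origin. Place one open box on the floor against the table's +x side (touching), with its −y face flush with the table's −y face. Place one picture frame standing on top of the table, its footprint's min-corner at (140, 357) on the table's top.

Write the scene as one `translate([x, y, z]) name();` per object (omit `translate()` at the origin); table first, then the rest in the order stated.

table();
translate([978, 0, 0]) open_box();
translate([140, 357, 775]) picture_frame();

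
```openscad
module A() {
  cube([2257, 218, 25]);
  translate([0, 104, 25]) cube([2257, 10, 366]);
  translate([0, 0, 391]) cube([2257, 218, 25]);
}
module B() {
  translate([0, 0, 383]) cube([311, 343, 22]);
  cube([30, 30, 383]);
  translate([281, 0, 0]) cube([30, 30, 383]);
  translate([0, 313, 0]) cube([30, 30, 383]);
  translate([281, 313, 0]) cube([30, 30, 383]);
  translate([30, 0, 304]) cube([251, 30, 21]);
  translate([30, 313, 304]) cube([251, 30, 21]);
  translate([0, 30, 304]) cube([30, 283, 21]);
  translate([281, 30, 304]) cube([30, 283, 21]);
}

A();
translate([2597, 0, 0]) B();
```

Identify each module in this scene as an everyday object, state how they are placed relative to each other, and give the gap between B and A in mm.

A is an I-beam. B is a stool. The stool is on the floor beside the I-beam on its +x side. The gap between the stool and the I-beam is 340 mm.

The stool's nearest face is 340 mm from the I-beam's +x face.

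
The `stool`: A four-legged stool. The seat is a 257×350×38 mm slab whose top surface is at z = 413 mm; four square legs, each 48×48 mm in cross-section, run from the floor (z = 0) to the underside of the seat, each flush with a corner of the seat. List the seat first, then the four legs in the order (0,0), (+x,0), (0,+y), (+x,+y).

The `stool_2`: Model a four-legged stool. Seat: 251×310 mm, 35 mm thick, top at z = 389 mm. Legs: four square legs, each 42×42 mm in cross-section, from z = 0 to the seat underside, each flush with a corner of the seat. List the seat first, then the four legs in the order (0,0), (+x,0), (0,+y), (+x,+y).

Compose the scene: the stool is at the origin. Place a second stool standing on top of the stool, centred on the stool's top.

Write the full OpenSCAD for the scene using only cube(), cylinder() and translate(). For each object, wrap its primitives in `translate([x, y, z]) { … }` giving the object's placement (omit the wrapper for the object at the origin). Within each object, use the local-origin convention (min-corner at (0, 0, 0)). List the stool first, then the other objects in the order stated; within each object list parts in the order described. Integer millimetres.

translate([0, 0, 375]) cube([257, 350, 38]);
cube([48, 48, 375]);
translate([209, 0, 0]) cube([48, 48, 375]);
translate([0, 302, 0]) cube([48, 48, 375]);
translate([209, 302, 0]) cube([48, 48, 375]);
translate([3, 20, 413]) {
  translate([0, 0, 354]) cube([251, 310, 35]);
  cube([42, 42, 354]);
  translate([209, 0, 0]) cube([42, 42, 354]);
  translate([0, 268, 0]) cube([42, 42, 354]);
  translate([209, 268, 0]) cube([42, 42, 354]);
}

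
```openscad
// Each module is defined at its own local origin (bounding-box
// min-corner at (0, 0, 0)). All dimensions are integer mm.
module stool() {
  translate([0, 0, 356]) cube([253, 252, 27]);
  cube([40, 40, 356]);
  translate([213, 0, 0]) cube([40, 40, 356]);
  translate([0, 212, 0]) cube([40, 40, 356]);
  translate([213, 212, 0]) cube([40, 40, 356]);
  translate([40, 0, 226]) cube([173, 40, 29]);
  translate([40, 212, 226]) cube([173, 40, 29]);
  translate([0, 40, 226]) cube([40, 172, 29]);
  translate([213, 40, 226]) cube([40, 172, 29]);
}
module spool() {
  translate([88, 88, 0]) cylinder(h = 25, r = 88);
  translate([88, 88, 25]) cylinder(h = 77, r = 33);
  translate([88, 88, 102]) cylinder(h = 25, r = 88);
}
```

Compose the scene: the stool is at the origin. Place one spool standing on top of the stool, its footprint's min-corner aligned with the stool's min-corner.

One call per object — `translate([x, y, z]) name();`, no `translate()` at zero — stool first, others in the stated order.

stool();
translate([0, 0, 383]) spool();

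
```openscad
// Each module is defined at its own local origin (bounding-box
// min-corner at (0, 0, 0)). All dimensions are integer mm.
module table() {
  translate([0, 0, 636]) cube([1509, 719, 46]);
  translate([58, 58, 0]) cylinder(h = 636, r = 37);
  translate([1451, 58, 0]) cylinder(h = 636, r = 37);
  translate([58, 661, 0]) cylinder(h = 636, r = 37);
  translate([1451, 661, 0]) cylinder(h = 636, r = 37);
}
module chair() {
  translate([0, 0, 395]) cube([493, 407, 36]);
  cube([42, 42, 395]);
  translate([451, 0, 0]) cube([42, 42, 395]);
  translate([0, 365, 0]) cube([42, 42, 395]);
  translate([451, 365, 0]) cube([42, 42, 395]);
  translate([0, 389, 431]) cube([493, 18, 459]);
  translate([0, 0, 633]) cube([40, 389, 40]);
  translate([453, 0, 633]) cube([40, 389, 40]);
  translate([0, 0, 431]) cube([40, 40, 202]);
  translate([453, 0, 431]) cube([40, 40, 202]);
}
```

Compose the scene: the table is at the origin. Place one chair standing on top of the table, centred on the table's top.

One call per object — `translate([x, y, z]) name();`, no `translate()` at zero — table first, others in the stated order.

table();
translate([508, 156, 682]) chair();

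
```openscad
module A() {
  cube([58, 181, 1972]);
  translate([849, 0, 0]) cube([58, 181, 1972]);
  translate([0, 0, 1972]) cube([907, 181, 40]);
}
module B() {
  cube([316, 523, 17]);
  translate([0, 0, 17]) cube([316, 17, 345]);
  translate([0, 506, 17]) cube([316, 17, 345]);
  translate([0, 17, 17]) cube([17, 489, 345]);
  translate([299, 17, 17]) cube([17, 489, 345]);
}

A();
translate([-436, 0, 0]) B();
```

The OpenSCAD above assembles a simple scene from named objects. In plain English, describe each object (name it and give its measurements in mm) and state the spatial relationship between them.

A is a rectangular door frame: two vertical jambs of 58×181 mm section, 1972 mm tall, with a clear opening 791 mm wide between their inner faces. A header 40 mm tall and 181 mm deep lies on top of the jambs and spans the full outside width.

B is an open storage box with external size 316×523×362 mm and wall thickness 17 mm (the base is also 17 mm thick). The base covers the whole footprint; the four walls stand on the base, with the y-facing walls full-width and the x-facing walls fitting between their inner faces.

The open box is on the floor beside the door frame on its −x side.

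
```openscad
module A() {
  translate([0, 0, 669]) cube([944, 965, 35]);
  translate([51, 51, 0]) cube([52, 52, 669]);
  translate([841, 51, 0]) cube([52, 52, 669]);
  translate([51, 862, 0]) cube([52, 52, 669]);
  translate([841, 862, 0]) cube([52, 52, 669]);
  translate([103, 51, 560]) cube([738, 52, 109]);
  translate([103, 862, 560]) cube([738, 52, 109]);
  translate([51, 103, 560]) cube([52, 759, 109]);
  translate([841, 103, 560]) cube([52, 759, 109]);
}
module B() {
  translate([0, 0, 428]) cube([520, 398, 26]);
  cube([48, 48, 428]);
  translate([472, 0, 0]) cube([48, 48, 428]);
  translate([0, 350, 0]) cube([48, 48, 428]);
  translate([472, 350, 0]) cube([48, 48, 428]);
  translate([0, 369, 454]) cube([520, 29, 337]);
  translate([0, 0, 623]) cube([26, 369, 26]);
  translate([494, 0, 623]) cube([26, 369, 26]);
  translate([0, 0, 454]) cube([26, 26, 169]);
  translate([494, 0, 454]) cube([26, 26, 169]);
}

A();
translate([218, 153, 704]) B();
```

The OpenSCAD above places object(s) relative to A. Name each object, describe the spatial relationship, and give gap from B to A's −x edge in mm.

A is a table. B is a chair. The chair is on top of the table. The gap from the chair to the table's −x edge is 218 mm.

The chair's min-x is at 218; the table's min-x is 0; gap = 218 mm.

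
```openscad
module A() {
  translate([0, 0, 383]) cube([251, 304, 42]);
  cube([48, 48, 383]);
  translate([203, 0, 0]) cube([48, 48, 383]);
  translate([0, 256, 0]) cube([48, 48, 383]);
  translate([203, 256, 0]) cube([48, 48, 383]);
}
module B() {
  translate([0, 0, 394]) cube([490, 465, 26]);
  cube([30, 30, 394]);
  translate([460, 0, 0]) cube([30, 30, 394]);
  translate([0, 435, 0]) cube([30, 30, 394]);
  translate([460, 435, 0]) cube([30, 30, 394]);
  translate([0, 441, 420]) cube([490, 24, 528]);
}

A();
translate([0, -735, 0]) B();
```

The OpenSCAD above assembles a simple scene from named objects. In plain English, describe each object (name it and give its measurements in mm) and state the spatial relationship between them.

A is a simple wooden stool: a rectangular seat 251 mm (x) by 304 mm (y), 42 mm thick, top face at z = 425 mm, on four square legs, each 48×48 mm in cross-section. The legs rest on z = 0, each flush with a corner of the seat.

B is a chair: 490×465 mm seat, 26 mm thick, top at z = 420 mm, on four 30 mm square corner legs flush with the seat edges. A 24 mm thick backrest slab spans the full seat width, extending 528 mm above the seat top, its back face flush with the seat's +y edge.

The chair is on the floor beside the stool on its −y side.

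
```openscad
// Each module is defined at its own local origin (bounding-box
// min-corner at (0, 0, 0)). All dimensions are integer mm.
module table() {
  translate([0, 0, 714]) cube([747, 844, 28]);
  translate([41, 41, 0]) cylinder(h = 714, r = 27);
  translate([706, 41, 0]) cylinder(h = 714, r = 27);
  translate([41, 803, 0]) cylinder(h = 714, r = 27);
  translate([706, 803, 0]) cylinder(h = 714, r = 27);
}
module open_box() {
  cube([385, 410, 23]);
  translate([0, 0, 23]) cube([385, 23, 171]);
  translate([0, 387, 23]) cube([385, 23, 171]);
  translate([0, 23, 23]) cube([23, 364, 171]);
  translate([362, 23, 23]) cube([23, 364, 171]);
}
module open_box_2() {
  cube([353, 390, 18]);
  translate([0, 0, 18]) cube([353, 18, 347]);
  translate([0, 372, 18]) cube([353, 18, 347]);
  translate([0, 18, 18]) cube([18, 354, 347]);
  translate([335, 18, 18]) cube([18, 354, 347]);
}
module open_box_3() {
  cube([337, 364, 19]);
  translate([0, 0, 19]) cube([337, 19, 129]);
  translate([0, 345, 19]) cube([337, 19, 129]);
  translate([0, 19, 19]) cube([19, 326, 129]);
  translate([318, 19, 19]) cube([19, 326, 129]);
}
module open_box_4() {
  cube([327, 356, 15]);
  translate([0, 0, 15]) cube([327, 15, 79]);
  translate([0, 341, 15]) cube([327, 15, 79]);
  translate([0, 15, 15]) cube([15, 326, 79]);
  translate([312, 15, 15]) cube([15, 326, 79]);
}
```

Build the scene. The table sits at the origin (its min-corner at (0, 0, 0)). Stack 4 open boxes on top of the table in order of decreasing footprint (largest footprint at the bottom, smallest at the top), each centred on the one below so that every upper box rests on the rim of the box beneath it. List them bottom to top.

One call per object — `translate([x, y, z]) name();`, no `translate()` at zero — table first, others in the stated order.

table();
translate([181, 217, 742]) open_box();
translate([197, 227, 936]) open_box_2();
translate([205, 240, 1301]) open_box_3();
translate([210, 244, 1449]) open_box_4();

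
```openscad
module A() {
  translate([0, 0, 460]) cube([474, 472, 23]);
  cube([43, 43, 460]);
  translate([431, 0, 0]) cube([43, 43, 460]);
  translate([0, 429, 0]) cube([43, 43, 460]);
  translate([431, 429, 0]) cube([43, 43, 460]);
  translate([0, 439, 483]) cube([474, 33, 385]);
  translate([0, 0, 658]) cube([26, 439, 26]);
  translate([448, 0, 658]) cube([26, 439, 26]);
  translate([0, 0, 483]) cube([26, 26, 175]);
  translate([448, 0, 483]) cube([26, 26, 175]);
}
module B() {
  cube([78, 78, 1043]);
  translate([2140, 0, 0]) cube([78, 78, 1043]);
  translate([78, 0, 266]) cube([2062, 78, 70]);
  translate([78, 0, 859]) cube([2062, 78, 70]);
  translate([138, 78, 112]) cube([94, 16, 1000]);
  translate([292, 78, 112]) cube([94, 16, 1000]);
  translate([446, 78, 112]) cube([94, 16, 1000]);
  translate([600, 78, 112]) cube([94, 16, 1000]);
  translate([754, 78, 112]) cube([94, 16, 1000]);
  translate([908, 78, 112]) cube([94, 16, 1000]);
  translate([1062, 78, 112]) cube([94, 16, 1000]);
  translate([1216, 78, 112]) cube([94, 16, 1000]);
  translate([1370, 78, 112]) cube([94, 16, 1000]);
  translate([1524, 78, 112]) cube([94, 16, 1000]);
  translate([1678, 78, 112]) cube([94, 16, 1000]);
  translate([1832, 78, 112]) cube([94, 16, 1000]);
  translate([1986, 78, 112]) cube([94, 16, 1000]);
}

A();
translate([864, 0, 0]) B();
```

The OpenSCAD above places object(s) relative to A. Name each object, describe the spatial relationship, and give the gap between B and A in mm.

A is a chair. B is a fence section. The fence section is on the floor beside the chair on its +x side. The gap between the fence section and the chair is 390 mm.

The fence section's nearest face is 390 mm from the chair's +x face.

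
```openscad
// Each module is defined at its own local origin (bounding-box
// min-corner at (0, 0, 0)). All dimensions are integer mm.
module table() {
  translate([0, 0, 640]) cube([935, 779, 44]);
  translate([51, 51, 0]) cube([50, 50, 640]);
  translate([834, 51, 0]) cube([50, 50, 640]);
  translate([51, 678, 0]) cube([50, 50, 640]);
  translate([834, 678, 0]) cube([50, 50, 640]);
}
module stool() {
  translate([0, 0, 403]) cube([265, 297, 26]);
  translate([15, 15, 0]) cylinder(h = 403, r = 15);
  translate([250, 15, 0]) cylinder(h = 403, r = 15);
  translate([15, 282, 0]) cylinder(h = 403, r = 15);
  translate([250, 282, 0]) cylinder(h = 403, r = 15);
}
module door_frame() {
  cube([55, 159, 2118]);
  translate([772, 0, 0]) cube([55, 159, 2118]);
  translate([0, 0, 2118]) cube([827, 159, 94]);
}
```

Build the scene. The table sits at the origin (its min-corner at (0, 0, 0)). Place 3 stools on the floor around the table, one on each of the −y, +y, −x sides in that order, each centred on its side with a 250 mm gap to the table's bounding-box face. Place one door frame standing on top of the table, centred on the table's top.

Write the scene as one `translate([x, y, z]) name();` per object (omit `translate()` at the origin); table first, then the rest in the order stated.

table();
translate([335, -547, 0]) stool();
translate([335, 1029, 0]) stool();
translate([-515, 241, 0]) stool();
translate([54, 310, 684]) door_frame();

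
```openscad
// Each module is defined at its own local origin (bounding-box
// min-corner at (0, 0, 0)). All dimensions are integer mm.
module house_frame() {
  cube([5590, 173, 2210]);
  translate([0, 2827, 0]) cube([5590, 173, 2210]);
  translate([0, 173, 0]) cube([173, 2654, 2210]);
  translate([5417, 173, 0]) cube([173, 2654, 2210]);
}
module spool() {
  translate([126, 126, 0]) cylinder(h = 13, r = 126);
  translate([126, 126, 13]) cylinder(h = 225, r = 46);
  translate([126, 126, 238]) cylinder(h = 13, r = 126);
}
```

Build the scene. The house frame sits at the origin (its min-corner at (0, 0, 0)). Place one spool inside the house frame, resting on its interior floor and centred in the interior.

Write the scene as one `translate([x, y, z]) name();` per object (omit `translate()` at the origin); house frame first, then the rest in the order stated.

house_frame();
translate([2669, 1374, 0]) spool();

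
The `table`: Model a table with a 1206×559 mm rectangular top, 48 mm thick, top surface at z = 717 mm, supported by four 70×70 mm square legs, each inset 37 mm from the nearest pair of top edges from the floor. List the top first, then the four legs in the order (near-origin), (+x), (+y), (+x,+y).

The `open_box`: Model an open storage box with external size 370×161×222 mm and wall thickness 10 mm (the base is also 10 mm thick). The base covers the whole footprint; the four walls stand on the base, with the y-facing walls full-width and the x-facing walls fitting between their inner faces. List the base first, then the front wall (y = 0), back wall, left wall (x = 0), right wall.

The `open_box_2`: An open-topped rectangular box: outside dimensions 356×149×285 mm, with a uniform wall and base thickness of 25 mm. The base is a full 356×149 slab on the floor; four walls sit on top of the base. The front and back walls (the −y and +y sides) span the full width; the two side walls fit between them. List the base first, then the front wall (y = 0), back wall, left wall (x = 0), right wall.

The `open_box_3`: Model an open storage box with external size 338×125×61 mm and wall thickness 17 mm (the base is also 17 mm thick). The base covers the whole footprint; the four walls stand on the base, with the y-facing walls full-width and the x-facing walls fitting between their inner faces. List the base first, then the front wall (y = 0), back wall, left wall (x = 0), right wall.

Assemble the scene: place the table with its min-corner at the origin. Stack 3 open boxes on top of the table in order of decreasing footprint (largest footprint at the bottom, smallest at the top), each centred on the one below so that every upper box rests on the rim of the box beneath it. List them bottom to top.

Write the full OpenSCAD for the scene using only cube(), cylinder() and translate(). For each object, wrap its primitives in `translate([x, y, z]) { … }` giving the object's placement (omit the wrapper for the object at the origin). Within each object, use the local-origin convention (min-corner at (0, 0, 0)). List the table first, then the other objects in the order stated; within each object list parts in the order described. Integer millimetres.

translate([0, 0, 669]) cube([1206, 559, 48]);
translate([37, 37, 0]) cube([70, 70, 669]);
translate([1099, 37, 0]) cube([70, 70, 669]);
translate([37, 452, 0]) cube([70, 70, 669]);
translate([1099, 452, 0]) cube([70, 70, 669]);
translate([418, 199, 717]) {
  cube([370, 161, 10]);
  translate([0, 0, 10]) cube([370, 10, 212]);
  translate([0, 151, 10]) cube([370, 10, 212]);
  translate([0, 10, 10]) cube([10, 141, 212]);
  translate([360, 10, 10]) cube([10, 141, 212]);
}
translate([425, 205, 939]) {
  cube([356, 149, 25]);
  translate([0, 0, 25]) cube([356, 25, 260]);
  translate([0, 124, 25]) cube([356, 25, 260]);
  translate([0, 25, 25]) cube([25, 99, 260]);
  translate([331, 25, 25]) cube([25, 99, 260]);
}
translate([434, 217, 1224]) {
  cube([338, 125, 17]);
  translate([0, 0, 17]) cube([338, 17, 44]);
  translate([0, 108, 17]) cube([338, 17, 44]);
  translate([0, 17, 17]) cube([17, 91, 44]);
  translate([321, 17, 17]) cube([17, 91, 44]);
}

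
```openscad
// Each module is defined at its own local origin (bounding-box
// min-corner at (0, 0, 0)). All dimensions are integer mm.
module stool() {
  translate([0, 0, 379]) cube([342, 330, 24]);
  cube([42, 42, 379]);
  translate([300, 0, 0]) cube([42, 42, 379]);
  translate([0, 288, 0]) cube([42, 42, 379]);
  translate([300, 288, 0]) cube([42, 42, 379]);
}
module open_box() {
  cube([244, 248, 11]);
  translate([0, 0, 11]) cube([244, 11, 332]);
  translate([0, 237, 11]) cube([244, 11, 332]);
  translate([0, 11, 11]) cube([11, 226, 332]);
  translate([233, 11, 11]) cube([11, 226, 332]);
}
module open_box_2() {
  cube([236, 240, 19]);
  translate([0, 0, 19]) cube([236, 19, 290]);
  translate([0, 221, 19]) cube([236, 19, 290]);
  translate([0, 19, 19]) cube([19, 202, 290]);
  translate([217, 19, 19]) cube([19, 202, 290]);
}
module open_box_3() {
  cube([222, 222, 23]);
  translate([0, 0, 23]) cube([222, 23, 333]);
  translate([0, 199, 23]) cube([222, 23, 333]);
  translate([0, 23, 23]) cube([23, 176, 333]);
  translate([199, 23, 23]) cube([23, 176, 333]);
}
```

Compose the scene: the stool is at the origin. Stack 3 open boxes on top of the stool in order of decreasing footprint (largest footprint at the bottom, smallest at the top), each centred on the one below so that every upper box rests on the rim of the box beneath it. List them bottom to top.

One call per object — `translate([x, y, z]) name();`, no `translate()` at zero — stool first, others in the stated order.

stool();
translate([49, 41, 403]) open_box();
translate([53, 45, 746]) open_box_2();
translate([60, 54, 1055]) open_box_3();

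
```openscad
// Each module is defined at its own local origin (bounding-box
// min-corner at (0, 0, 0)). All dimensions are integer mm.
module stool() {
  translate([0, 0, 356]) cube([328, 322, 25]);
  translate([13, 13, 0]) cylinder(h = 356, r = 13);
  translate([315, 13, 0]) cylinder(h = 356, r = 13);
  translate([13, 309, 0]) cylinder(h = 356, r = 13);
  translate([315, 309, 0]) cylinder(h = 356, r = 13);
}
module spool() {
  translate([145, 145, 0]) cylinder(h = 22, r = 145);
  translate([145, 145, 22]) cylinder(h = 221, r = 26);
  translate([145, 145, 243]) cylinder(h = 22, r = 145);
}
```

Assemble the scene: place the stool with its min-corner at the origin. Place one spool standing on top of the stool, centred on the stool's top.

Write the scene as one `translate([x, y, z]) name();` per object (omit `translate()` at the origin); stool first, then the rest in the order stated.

stool();
translate([19, 16, 381]) spool();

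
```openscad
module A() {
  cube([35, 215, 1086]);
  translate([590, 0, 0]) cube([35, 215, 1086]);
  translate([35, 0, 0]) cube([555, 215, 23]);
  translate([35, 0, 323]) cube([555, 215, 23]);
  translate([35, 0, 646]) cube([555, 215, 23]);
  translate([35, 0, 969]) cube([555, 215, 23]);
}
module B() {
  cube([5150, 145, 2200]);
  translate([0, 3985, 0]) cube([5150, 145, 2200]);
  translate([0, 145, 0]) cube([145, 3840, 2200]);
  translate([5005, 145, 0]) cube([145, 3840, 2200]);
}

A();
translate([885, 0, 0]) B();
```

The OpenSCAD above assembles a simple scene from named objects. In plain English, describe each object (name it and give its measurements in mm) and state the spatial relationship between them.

A is an open bookshelf. Two side panels, each 35 mm thick, 215 mm deep and 1086 mm tall, stand 625 mm apart (outside-to-outside). Between them sit 4 shelves, each 23 mm thick and 215 mm deep, spanning the full gap between the sides. The bottom shelf rests on the floor (its underside at z = 0) and the clear gap between one shelf's top and the next shelf's underside is 300 mm.

B is the wall frame of a small rectangular building: four walls, each 2200 mm tall and 145 mm thick, enclosing a footprint 5150 mm (x) by 4130 mm (y) outside-to-outside, with no floor or roof. The front and back walls (the −y and +y sides) span the full width; the two side walls fit between them.

The house frame is on the floor beside the bookshelf on its +x side.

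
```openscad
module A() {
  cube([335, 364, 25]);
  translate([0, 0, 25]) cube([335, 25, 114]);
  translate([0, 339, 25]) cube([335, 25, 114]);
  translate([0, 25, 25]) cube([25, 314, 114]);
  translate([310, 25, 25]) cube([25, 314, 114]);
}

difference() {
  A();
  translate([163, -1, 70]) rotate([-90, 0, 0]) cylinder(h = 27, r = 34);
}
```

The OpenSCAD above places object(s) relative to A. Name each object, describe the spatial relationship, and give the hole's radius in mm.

A is an open box. The open box has a circular hole through its front wall. The hole's radius is 34 mm.

The subtracted cylinder has r = 34 mm.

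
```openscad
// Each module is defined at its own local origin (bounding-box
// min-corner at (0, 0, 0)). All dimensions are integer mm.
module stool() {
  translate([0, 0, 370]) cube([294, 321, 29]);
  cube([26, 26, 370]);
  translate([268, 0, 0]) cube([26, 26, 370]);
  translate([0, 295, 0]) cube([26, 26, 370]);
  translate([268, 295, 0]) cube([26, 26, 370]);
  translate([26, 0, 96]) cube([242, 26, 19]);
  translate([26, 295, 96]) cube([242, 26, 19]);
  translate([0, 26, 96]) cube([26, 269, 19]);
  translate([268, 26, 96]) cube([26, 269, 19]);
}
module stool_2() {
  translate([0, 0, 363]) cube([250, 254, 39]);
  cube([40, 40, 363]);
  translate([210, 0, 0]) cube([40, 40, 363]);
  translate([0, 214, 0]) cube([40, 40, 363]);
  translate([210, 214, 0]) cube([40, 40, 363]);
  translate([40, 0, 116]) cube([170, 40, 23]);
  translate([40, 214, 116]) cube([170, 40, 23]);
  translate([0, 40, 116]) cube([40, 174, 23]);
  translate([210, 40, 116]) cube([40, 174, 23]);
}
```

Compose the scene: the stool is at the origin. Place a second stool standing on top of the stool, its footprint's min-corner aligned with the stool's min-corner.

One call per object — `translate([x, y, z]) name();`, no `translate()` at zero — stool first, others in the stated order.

stool();
translate([0, 0, 399]) stool_2();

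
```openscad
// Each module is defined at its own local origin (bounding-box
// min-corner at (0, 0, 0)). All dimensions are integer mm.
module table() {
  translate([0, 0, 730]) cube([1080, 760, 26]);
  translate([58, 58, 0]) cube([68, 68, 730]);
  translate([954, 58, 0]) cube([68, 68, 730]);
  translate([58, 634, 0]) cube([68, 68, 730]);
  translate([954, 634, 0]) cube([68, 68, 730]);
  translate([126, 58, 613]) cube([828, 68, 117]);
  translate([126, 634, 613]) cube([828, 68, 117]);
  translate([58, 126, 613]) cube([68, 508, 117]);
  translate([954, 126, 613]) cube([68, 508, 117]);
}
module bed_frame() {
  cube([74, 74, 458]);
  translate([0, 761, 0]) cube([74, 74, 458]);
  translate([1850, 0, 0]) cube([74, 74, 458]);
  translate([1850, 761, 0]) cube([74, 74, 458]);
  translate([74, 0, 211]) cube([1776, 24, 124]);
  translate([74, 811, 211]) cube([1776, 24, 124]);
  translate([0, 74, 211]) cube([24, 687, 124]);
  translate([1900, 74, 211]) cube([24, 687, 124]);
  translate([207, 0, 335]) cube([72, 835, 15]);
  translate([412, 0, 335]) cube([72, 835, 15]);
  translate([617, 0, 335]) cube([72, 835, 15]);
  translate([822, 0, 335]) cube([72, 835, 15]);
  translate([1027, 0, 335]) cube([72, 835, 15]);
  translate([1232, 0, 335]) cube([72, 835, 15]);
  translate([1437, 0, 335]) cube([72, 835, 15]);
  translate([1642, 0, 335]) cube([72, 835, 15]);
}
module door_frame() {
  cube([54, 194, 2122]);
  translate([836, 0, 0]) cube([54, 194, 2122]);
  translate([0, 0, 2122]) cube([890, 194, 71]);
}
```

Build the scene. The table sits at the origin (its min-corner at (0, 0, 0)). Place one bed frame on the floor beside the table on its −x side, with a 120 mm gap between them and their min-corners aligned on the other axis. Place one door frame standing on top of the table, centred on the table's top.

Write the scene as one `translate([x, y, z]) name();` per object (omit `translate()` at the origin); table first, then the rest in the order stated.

table();
translate([-2044, 0, 0]) bed_frame();
translate([95, 283, 756]) door_frame();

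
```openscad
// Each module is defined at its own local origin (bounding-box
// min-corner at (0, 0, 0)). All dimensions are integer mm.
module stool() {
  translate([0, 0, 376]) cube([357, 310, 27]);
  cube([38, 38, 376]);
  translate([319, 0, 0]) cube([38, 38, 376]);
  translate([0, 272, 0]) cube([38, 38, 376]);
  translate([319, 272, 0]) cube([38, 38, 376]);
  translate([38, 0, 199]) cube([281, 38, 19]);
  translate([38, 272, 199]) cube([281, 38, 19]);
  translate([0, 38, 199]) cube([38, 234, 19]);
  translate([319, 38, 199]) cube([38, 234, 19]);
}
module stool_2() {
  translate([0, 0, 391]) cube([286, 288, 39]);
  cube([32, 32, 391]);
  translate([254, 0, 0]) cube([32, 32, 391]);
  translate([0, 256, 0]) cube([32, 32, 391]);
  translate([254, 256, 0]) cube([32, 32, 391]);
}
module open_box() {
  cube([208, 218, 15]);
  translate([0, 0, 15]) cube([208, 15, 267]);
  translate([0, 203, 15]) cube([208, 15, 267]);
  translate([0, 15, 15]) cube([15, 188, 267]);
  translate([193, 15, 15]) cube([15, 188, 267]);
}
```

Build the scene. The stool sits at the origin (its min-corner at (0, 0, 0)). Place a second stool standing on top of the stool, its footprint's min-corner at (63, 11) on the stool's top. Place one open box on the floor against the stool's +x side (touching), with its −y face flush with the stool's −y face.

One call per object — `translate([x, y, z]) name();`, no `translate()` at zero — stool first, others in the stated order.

stool();
translate([63, 11, 403]) stool_2();
translate([357, 0, 0]) open_box();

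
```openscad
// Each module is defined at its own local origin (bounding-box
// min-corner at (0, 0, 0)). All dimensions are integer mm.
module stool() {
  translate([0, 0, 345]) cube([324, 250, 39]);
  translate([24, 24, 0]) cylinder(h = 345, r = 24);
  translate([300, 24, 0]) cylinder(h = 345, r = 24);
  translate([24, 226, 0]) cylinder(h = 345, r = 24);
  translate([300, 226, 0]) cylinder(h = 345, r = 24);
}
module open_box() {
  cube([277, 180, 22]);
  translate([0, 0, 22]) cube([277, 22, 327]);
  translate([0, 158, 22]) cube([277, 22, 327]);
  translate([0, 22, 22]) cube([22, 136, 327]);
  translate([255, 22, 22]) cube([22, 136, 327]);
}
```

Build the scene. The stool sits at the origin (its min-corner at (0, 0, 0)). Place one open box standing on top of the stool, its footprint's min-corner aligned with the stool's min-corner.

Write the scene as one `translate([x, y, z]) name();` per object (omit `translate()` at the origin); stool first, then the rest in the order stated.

stool();
translate([0, 0, 384]) open_box();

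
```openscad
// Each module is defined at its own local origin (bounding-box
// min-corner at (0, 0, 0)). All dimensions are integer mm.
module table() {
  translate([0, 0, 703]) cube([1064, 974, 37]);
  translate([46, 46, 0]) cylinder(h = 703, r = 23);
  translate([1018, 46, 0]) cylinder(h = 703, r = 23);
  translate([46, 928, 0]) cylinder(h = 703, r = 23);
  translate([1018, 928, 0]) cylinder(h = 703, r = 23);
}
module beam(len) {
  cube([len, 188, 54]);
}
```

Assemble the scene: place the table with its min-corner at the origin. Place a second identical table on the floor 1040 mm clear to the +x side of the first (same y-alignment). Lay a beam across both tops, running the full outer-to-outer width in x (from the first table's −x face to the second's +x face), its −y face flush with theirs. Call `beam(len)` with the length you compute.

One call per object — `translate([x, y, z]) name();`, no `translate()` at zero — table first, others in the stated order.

table();
translate([2104, 0, 0]) table();
translate([0, 0, 740]) beam(3168);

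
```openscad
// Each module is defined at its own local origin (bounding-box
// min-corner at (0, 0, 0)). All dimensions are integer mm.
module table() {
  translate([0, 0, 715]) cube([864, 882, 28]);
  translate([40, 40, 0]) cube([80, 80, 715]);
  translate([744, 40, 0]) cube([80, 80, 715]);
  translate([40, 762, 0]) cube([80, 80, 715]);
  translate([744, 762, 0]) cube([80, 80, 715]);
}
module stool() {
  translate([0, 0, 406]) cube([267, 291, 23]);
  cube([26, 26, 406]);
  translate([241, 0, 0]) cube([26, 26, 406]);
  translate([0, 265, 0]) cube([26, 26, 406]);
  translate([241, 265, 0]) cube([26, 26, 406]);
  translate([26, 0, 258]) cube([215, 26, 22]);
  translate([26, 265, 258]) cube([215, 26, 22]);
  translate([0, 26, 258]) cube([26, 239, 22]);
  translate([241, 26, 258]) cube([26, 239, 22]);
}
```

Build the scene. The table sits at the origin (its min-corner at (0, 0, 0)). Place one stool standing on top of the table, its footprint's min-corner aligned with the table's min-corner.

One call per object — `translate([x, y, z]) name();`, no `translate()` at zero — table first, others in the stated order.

table();
translate([0, 0, 743]) stool();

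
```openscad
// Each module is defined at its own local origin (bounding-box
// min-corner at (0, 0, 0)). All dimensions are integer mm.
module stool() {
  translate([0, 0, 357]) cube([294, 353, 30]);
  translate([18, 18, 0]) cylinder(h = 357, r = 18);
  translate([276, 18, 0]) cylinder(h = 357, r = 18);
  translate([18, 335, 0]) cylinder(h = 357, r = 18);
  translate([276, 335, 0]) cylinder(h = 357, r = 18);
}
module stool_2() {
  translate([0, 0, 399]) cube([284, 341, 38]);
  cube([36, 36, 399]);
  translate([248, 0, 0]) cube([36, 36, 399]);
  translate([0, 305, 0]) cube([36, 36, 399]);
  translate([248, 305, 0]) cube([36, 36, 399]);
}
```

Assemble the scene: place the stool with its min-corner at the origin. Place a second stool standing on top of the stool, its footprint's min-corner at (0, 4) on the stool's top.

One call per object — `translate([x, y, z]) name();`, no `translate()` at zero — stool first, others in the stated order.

stool();
translate([0, 4, 387]) stool_2();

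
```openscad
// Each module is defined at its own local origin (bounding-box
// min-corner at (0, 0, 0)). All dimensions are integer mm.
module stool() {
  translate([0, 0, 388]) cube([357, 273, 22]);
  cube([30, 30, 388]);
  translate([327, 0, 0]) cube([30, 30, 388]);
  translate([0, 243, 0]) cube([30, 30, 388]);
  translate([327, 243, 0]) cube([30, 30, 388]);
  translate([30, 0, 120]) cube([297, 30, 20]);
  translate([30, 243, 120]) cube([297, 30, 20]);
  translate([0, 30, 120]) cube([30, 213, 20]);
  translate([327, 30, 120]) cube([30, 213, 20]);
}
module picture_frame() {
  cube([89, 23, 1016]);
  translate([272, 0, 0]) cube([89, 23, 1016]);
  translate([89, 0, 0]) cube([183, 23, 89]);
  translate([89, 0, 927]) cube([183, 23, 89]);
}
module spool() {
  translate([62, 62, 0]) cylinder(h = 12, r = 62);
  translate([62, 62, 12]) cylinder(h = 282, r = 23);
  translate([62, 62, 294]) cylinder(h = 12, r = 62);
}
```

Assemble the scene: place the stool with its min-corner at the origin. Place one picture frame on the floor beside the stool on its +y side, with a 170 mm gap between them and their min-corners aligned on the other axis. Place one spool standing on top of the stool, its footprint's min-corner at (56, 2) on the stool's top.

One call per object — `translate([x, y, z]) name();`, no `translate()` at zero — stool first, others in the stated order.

stool();
translate([0, 443, 0]) picture_frame();
translate([56, 2, 410]) spool();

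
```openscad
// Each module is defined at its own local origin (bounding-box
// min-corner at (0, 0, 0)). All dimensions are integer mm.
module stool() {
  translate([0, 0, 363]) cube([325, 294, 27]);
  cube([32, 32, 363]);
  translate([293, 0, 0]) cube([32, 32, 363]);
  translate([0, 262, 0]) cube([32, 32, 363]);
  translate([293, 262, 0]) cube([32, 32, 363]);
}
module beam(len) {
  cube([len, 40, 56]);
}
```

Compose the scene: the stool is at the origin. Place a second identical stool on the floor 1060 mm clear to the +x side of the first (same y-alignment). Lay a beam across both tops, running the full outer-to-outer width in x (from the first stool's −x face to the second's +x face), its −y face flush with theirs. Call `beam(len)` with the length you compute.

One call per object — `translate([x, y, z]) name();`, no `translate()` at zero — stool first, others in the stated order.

stool();
translate([1385, 0, 0]) stool();
translate([0, 0, 390]) beam(1710);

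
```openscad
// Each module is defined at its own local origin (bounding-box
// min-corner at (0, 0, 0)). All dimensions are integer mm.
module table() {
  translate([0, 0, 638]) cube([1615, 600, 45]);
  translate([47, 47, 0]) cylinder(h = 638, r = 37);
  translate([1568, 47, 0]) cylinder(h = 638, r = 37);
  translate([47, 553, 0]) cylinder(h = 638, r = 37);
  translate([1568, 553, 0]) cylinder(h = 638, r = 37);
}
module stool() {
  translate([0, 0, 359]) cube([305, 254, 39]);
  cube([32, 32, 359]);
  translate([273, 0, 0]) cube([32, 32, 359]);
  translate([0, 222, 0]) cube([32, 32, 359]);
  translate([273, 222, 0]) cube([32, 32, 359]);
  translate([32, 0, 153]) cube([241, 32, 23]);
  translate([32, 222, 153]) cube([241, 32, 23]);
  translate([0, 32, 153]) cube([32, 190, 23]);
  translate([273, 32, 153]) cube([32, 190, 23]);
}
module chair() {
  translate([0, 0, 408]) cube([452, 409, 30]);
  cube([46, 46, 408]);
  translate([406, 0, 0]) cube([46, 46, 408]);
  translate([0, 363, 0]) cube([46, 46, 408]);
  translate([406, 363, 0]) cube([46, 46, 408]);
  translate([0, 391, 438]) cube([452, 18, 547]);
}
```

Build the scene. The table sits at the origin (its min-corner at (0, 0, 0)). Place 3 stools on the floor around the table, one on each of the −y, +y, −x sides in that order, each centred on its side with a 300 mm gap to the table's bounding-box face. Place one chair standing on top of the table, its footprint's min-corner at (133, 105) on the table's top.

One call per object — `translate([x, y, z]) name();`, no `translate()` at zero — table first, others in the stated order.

table();
translate([655, -554, 0]) stool();
translate([655, 900, 0]) stool();
translate([-605, 173, 0]) stool();
translate([133, 105, 683]) chair();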